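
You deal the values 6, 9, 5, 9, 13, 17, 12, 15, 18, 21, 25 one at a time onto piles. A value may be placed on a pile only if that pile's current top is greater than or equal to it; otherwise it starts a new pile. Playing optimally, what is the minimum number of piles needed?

The minimum number of non-increasing subsequences covering a sequence equals the length of its longest strictly increasing subsequence.
LIS length is 7 (e.g. 6, 9, 13, 17, 18, 21, 25), so 7 piles are needed.

7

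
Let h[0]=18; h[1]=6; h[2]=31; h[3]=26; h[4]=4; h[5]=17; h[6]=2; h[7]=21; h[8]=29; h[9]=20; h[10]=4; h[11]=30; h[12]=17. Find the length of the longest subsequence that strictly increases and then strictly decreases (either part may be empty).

6

inc[i] = longest strictly increasing subsequence ending at i; dec[i] = longest strictly decreasing subsequence starting at i:
i:      0  1  2  3  4  5  6  7  8  9 10 11 12
h[i]:  18  6 31 26  4 17  2 21 29 20  4 30 17
inc:    1  1  2  2  1  2  1  3  4  3  2  5  3
dec:    4  3  5  4  2  2  1  3  3  2  1  2  1
Best peak at i=2 (value 31): inc=2, dec=5, length 2+5−1 = 6.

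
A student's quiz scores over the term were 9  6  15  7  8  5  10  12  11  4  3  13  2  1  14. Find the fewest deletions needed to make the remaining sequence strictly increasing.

8

Fewest deletions = n − (longest strictly increasing subsequence).
i:      1  2  3  4  5  6  7  8  9 10 11 12 13 14 15
a[i]:   9  6 15  7  8  5 10 12 11  4  3 13  2  1 14
dp:     1  1  2  2  3  1  4  5  5  1  1  6  1  1  7
max dp = 7, so deletions = 15 − 7 = 8.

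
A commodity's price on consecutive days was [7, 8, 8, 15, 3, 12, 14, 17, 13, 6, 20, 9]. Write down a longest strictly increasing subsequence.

7, 8, 12, 14, 17, 20

Patience tails give the LIS length; then backtrack through the dp parents:
7 → extends → [7]
8 → extends → [7, 8]
8 → already a tail → [7, 8]
15 → extends → [7, 8, 15]
3 → replaces 7 → [3, 8, 15]
12 → replaces 15 → [3, 8, 12]
14 → extends → [3, 8, 12, 14]
17 → extends → [3, 8, 12, 14, 17]
13 → replaces 14 → [3, 8, 12, 13, 17]
6 → replaces 8 → [3, 6, 12, 13, 17]
20 → extends → [3, 6, 12, 13, 17, 20]
9 → replaces 12 → [3, 6, 9, 13, 17, 20]
Length 6; one witness is 7, 8, 12, 14, 17, 20.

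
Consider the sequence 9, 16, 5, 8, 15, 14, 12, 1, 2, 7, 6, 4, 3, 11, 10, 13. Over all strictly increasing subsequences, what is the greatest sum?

38

Let S[i] be the best sum of a strictly increasing subsequence ending at i:
i:      1  2  3  4  5  6  7  8  9 10 11 12 13 14 15 16
a[i]:   9 16  5  8 15 14 12  1  2  7  6  4  3 11 10 13
S:      9 25  5 13 28 27 25  1  3 12 11  7  6 24 23 38
Maximum is 38 (e.g. 5 + 8 + 12 + 13).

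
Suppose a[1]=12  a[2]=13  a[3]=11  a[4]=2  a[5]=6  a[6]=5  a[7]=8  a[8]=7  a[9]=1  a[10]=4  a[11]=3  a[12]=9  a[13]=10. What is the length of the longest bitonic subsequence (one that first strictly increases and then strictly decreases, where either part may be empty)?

7

inc[i] = longest strictly increasing subsequence ending at i; dec[i] = longest strictly decreasing subsequence starting at i:
i:      1  2  3  4  5  6  7  8  9 10 11 12 13
a[i]:  12 13 11  2  6  5  8  7  1  4  3  9 10
inc:    1  2  1  1  2  2  3  3  1  2  2  4  5
dec:    6  6  5  2  4  3  4  3  1  2  1  1  1
Best peak at i=2 (value 13): inc=2, dec=6, length 2+6−1 = 7.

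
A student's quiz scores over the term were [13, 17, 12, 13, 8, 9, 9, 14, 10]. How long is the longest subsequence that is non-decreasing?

4

Track the smallest tail for each achievable length (allowing ties):
13 → extends → [13]
17 → extends → [13, 17]
12 → replaces 13 → [12, 17]
13 → replaces 17 → [12, 13]
8 → replaces 12 → [8, 13]
9 → replaces 13 → [8, 9]
9 → extends → [8, 9, 9]
14 → extends → [8, 9, 9, 14]
10 → replaces 14 → [8, 9, 9, 10]
Four tails, so the longest non-decreasing subsequence has length 4 (e.g. 8, 9, 9, 14).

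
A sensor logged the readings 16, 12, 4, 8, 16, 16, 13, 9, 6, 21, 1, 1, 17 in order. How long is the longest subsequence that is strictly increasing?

4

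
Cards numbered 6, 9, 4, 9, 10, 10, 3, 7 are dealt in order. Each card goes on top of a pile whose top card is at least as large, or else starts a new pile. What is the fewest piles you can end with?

3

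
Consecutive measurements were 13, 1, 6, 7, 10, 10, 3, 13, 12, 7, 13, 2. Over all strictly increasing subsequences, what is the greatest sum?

Let S[i] be the best sum of a strictly increasing subsequence ending at i:
i:      1  2  3  4  5  6  7  8  9 10 11 12
a[i]:  13  1  6  7 10 10  3 13 12  7 13  2
S:     13  1  7 14 24 24  4 37 36 14 49  3
Maximum is 49 (e.g. 1 + 6 + 7 + 10 + 12 + 13).

49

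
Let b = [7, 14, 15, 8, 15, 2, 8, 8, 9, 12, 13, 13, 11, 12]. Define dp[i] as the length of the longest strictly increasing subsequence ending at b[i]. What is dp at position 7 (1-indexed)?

dp[i] = 1 + max{dp[j] : j<i, b[j]<b[i]} (or 1 if no such j):
i:      1  2  3  4  5  6  7  8  9 10 11 12 13 14
b[i]:   7 14 15  8 15  2  8  8  9 12 13 13 11 12
dp:     1  2  3  2  3  1  2  2  3  4  5  5  4  5
At index 7 the value is 2.

2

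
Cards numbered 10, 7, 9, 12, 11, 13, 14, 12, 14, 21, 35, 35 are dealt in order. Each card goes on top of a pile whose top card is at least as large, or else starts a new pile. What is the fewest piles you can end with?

7

Place each on the leftmost legal pile:
10 → new pile 1 (tops now [10])
7 → pile 1 (tops now [7])
9 → new pile 2 (tops now [7, 9])
12 → new pile 3 (tops now [7, 9, 12])
11 → pile 3 (tops now [7, 9, 11])
13 → new pile 4 (tops now [7, 9, 11, 13])
14 → new pile 5 (tops now [7, 9, 11, 13, 14])
12 → pile 4 (tops now [7, 9, 11, 12, 14])
14 → pile 5 (tops now [7, 9, 11, 12, 14])
21 → new pile 6 (tops now [7, 9, 11, 12, 14, 21])
35 → new pile 7 (tops now [7, 9, 11, 12, 14, 21, 35])
35 → pile 7 (tops now [7, 9, 11, 12, 14, 21, 35])
Seven piles.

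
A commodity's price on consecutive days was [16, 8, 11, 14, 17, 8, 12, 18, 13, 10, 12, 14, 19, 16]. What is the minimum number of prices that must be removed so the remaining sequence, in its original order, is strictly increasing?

Fewest deletions = n − (longest strictly increasing subsequence).
Patience tails:
16 → extends → [16]
8 → replaces 16 → [8]
11 → extends → [8, 11]
14 → extends → [8, 11, 14]
17 → extends → [8, 11, 14, 17]
8 → already a tail → [8, 11, 14, 17]
12 → replaces 14 → [8, 11, 12, 17]
18 → extends → [8, 11, 12, 17, 18]
13 → replaces 17 → [8, 11, 12, 13, 18]
10 → replaces 11 → [8, 10, 12, 13, 18]
12 → already a tail → [8, 10, 12, 13, 18]
14 → replaces 18 → [8, 10, 12, 13, 14]
19 → extends → [8, 10, 12, 13, 14, 19]
16 → replaces 19 → [8, 10, 12, 13, 14, 16]
Longest strictly increasing subsequence has length 6, so deletions = 14 − 6 = 8.

8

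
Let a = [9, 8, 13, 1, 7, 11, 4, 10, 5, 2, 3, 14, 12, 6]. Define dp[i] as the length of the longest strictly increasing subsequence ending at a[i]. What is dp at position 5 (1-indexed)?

dp[i] = 1 + max{dp[j] : j<i, a[j]<a[i]} (or 1 if no such j):
i:      1  2  3  4  5  6  7  8  9 10 11 12 13 14
a[i]:   9  8 13  1  7 11  4 10  5  2  3 14 12  6
dp:     1  1  2  1  2  3  2  3  3  2  3  4  4  4
At index 5 the value is 2.

2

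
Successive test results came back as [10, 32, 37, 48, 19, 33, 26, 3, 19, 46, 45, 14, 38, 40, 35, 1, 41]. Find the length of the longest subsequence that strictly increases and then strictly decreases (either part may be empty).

9

inc[i] = longest strictly increasing subsequence ending at i; dec[i] = longest strictly decreasing subsequence starting at i:
i:      1  2  3  4  5  6  7  8  9 10 11 12 13 14 15 16 17
a[i]:  10 32 37 48 19 33 26  3 19 46 45 14 38 40 35  1 41
inc:    1  2  3  4  2  3  3  1  2  4  4  2  4  5  4  1  6
dec:    3  5  6  6  3  5  4  2  3  5  4  2  3  3  2  1  1
Best peak at i=4 (value 48): inc=4, dec=6, length 4+6−1 = 9.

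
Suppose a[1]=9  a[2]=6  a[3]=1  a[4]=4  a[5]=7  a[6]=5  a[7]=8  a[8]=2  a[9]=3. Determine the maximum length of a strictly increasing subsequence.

4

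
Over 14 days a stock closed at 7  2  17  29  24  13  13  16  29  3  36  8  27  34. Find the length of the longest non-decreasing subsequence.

6

Let dp[i] be the length of the longest such subsequence ending at index i:
i:      1  2  3  4  5  6  7  8  9 10 11 12 13 14
a[i]:   7  2 17 29 24 13 13 16 29  3 36  8 27 34
dp:     1  1  2  3  3  2  3  4  5  2  6  3  5  6
Maximum dp value is 6.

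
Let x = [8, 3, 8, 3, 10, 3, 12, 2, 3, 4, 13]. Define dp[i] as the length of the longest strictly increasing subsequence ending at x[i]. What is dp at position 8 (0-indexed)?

dp[i] = 1 + max{dp[j] : j<i, x[j]<x[i]} (or 1 if no such j):
i:      0  1  2  3  4  5  6  7  8  9 10
x[i]:   8  3  8  3 10  3 12  2  3  4 13
dp:     1  1  2  1  3  1  4  1  2  3  5
At index 8 the value is 2.

2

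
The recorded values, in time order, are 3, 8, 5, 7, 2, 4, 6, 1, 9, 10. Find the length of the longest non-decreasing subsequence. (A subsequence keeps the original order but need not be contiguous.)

5

Let dp[i] be the length of the longest such subsequence ending at index i:
i:      1  2  3  4  5  6  7  8  9 10
a[i]:   3  8  5  7  2  4  6  1  9 10
dp:     1  2  2  3  1  2  3  1  4  5
Maximum dp value is 5.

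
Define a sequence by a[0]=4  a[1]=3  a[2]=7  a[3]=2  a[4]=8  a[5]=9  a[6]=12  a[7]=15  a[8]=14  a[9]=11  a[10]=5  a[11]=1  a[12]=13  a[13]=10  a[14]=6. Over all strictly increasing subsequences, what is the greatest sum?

55

Let S[i] be the best sum of a strictly increasing subsequence ending at i:
i:      0  1  2  3  4  5  6  7  8  9 10 11 12 13 14
a[i]:   4  3  7  2  8  9 12 15 14 11  5  1 13 10  6
S:      4  3 11  2 19 28 40 55 54 39  9  1 53 38 15
Maximum is 55 (e.g. 4 + 7 + 8 + 9 + 12 + 15).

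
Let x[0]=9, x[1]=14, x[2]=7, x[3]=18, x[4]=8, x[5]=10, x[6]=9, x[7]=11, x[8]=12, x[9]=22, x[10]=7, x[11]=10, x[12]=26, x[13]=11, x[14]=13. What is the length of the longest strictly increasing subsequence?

7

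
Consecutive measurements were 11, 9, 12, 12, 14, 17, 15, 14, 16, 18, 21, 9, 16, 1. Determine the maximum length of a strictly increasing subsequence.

Let dp[i] be the length of the longest such subsequence ending at index i:
i:      1  2  3  4  5  6  7  8  9 10 11 12 13 14
a[i]:  11  9 12 12 14 17 15 14 16 18 21  9 16  1
dp:     1  1  2  2  3  4  4  3  5  6  7  1  5  1
Maximum dp value is 7.

7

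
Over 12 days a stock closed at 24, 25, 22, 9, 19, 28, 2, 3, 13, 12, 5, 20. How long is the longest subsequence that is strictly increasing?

4

Let dp[i] be the length of the longest such subsequence ending at index i:
i:      1  2  3  4  5  6  7  8  9 10 11 12
a[i]:  24 25 22  9 19 28  2  3 13 12  5 20
dp:     1  2  1  1  2  3  1  2  3  3  3  4
Maximum dp value is 4.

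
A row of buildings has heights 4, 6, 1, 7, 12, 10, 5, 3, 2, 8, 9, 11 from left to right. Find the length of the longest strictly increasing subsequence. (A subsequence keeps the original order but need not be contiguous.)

6

Track the smallest tail for each achievable length (strict):
4 → extends → [4]
6 → extends → [4, 6]
1 → replaces 4 → [1, 6]
7 → extends → [1, 6, 7]
12 → extends → [1, 6, 7, 12]
10 → replaces 12 → [1, 6, 7, 10]
5 → replaces 6 → [1, 5, 7, 10]
3 → replaces 5 → [1, 3, 7, 10]
2 → replaces 3 → [1, 2, 7, 10]
8 → replaces 10 → [1, 2, 7, 8]
9 → extends → [1, 2, 7, 8, 9]
11 → extends → [1, 2, 7, 8, 9, 11]
Six tails, so the longest strictly increasing subsequence has length 6 (e.g. 4, 6, 7, 8, 9, 11).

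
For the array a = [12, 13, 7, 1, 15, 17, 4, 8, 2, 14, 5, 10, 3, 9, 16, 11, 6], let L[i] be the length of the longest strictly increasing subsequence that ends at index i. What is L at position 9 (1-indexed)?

dp[i] = 1 + max{dp[j] : j<i, a[j]<a[i]} (or 1 if no such j):
i:      1  2  3  4  5  6  7  8  9 10 11 12 13 14 15 16 17
a[i]:  12 13  7  1 15 17  4  8  2 14  5 10  3  9 16 11  6
dp:     1  2  1  1  3  4  2  3  2  4  3  4  3  4  5  5  4
At index 9 the value is 2.

2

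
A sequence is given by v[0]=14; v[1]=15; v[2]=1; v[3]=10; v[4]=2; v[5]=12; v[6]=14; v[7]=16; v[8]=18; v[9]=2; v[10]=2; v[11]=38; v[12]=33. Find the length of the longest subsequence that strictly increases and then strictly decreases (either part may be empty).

inc[i] = longest strictly increasing subsequence ending at i; dec[i] = longest strictly decreasing subsequence starting at i:
i:      0  1  2  3  4  5  6  7  8  9 10 11 12
v[i]:  14 15  1 10  2 12 14 16 18  2  2 38 33
inc:    1  2  1  2  2  3  4  5  6  2  2  7  7
dec:    3  3  1  2  1  2  2  2  2  1  1  2  1
Best peak at i=11 (value 38): inc=7, dec=2, length 7+2−1 = 8.

8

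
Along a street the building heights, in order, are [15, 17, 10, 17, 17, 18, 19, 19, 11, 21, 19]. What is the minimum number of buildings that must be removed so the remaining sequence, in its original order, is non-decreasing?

3

Fewest deletions = n − (longest non-decreasing subsequence).
Patience tails:
15 → extends → [15]
17 → extends → [15, 17]
10 → replaces 15 → [10, 17]
17 → extends → [10, 17, 17]
17 → extends → [10, 17, 17, 17]
18 → extends → [10, 17, 17, 17, 18]
19 → extends → [10, 17, 17, 17, 18, 19]
19 → extends → [10, 17, 17, 17, 18, 19, 19]
11 → replaces 17 → [10, 11, 17, 17, 18, 19, 19]
21 → extends → [10, 11, 17, 17, 18, 19, 19, 21]
19 → replaces 21 → [10, 11, 17, 17, 18, 19, 19, 19]
Longest non-decreasing subsequence has length 8, so deletions = 11 − 8 = 3.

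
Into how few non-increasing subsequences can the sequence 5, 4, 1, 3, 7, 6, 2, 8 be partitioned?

4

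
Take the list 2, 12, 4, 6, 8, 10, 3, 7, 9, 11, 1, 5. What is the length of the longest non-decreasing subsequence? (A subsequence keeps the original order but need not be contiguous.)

6

Track the smallest tail for each achievable length (allowing ties):
2 → extends → [2]
12 → extends → [2, 12]
4 → replaces 12 → [2, 4]
6 → extends → [2, 4, 6]
8 → extends → [2, 4, 6, 8]
10 → extends → [2, 4, 6, 8, 10]
3 → replaces 4 → [2, 3, 6, 8, 10]
7 → replaces 8 → [2, 3, 6, 7, 10]
9 → replaces 10 → [2, 3, 6, 7, 9]
11 → extends → [2, 3, 6, 7, 9, 11]
1 → replaces 2 → [1, 3, 6, 7, 9, 11]
5 → replaces 6 → [1, 3, 5, 7, 9, 11]
Six tails, so the longest non-decreasing subsequence has length 6 (e.g. 2, 4, 6, 8, 10, 11).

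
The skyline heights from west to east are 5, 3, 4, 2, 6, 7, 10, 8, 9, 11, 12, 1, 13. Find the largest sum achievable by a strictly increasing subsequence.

Let S[i] be the best sum of a strictly increasing subsequence ending at i:
i:      1  2  3  4  5  6  7  8  9 10 11 12 13
a[i]:   5  3  4  2  6  7 10  8  9 11 12  1 13
S:      5  3  7  2 13 20 30 28 37 48 60  1 73
Maximum is 73 (e.g. 3 + 4 + 6 + 7 + 8 + 9 + 11 + 12 + 13).

73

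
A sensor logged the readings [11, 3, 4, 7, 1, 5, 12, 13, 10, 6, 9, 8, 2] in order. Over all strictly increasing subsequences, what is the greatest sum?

39

Let S[i] be the best sum of a strictly increasing subsequence ending at i:
i:      1  2  3  4  5  6  7  8  9 10 11 12 13
a[i]:  11  3  4  7  1  5 12 13 10  6  9  8  2
S:     11  3  7 14  1 12 26 39 24 18 27 26  3
Maximum is 39 (e.g. 3 + 4 + 7 + 12 + 13).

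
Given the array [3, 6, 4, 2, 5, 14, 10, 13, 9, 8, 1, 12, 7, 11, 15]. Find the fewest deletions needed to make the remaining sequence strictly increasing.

Fewest deletions = n − (longest strictly increasing subsequence).
i:      1  2  3  4  5  6  7  8  9 10 11 12 13 14 15
a[i]:   3  6  4  2  5 14 10 13  9  8  1 12  7 11 15
dp:     1  2  2  1  3  4  4  5  4  4  1  5  4  5  6
max dp = 6, so deletions = 15 − 6 = 9.

9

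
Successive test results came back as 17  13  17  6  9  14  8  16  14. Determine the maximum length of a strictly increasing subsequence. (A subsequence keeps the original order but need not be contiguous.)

4

Let dp[i] be the length of the longest such subsequence ending at index i:
i:      1  2  3  4  5  6  7  8  9
a[i]:  17 13 17  6  9 14  8 16 14
dp:     1  1  2  1  2  3  2  4  3
Maximum dp value is 4.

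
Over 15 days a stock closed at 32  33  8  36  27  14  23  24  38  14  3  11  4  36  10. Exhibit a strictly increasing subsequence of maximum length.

8, 14, 23, 24, 38

Patience tails give the LIS length; then backtrack through the dp parents:
32 → extends → [32]
33 → extends → [32, 33]
8 → replaces 32 → [8, 33]
36 → extends → [8, 33, 36]
27 → replaces 33 → [8, 27, 36]
14 → replaces 27 → [8, 14, 36]
23 → replaces 36 → [8, 14, 23]
24 → extends → [8, 14, 23, 24]
38 → extends → [8, 14, 23, 24, 38]
14 → already a tail → [8, 14, 23, 24, 38]
3 → replaces 8 → [3, 14, 23, 24, 38]
11 → replaces 14 → [3, 11, 23, 24, 38]
4 → replaces 11 → [3, 4, 23, 24, 38]
36 → replaces 38 → [3, 4, 23, 24, 36]
10 → replaces 23 → [3, 4, 10, 24, 36]
Length 5; one witness is 8, 14, 23, 24, 38.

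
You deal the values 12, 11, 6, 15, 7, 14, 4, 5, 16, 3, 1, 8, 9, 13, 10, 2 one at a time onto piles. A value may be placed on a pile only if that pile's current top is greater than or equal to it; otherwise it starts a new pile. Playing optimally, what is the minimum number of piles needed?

The minimum number of non-increasing subsequences covering a sequence equals the length of its longest strictly increasing subsequence.
LIS length is 5 (e.g. 6, 7, 8, 9, 13), so 5 piles are needed.

5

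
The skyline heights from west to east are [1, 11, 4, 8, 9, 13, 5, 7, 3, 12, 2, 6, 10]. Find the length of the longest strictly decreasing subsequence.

5

Negate each value so 'decreasing' becomes 'increasing', then run patience tails on the negated sequence:
-1 → extends → [-1]
-11 → replaces -1 → [-11]
-4 → extends → [-11, -4]
-8 → replaces -4 → [-11, -8]
-9 → replaces -8 → [-11, -9]
-13 → replaces -11 → [-13, -9]
-5 → extends → [-13, -9, -5]
-7 → replaces -5 → [-13, -9, -7]
-3 → extends → [-13, -9, -7, -3]
-12 → replaces -9 → [-13, -12, -7, -3]
-2 → extends → [-13, -12, -7, -3, -2]
-6 → replaces -3 → [-13, -12, -7, -6, -2]
-10 → replaces -7 → [-13, -12, -10, -6, -2]
Five tails, so the longest strictly decreasing subsequence of the original has length 5.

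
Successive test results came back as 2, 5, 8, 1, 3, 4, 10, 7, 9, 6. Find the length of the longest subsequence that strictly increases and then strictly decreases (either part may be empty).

6

inc[i] = longest strictly increasing subsequence ending at i; dec[i] = longest strictly decreasing subsequence starting at i:
i:      1  2  3  4  5  6  7  8  9 10
a[i]:   2  5  8  1  3  4 10  7  9  6
inc:    1  2  3  1  2  3  4  4  5  4
dec:    2  2  3  1  1  1  3  2  2  1
Best peak at i=7 (value 10): inc=4, dec=3, length 4+3−1 = 6.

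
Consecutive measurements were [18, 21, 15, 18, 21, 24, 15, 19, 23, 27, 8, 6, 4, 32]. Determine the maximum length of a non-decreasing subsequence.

6

Track the smallest tail for each achievable length (allowing ties):
18 → extends → [18]
21 → extends → [18, 21]
15 → replaces 18 → [15, 21]
18 → replaces 21 → [15, 18]
21 → extends → [15, 18, 21]
24 → extends → [15, 18, 21, 24]
15 → replaces 18 → [15, 15, 21, 24]
19 → replaces 21 → [15, 15, 19, 24]
23 → replaces 24 → [15, 15, 19, 23]
27 → extends → [15, 15, 19, 23, 27]
8 → replaces 15 → [8, 15, 19, 23, 27]
6 → replaces 8 → [6, 15, 19, 23, 27]
4 → replaces 6 → [4, 15, 19, 23, 27]
32 → extends → [4, 15, 19, 23, 27, 32]
Six tails, so the longest non-decreasing subsequence has length 6 (e.g. 18, 21, 21, 24, 27, 32).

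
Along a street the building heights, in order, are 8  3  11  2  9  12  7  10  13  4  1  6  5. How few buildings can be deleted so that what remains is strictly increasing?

9

Fewest deletions = n − (longest strictly increasing subsequence).
i:      1  2  3  4  5  6  7  8  9 10 11 12 13
a[i]:   8  3 11  2  9 12  7 10 13  4  1  6  5
dp:     1  1  2  1  2  3  2  3  4  2  1  3  3
max dp = 4, so deletions = 13 − 4 = 9.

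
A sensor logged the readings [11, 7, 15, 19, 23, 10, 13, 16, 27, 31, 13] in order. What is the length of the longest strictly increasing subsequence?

6

Track the smallest tail for each achievable length (strict):
11 → extends → [11]
7 → replaces 11 → [7]
15 → extends → [7, 15]
19 → extends → [7, 15, 19]
23 → extends → [7, 15, 19, 23]
10 → replaces 15 → [7, 10, 19, 23]
13 → replaces 19 → [7, 10, 13, 23]
16 → replaces 23 → [7, 10, 13, 16]
27 → extends → [7, 10, 13, 16, 27]
31 → extends → [7, 10, 13, 16, 27, 31]
13 → already a tail → [7, 10, 13, 16, 27, 31]
Six tails, so the longest strictly increasing subsequence has length 6 (e.g. 11, 15, 19, 23, 27, 31).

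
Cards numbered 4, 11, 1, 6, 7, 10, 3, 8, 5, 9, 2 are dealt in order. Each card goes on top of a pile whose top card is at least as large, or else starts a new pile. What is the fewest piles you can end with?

Place each on the leftmost legal pile:
4 → new pile 1 (tops now [4])
11 → new pile 2 (tops now [4, 11])
1 → pile 1 (tops now [1, 11])
6 → pile 2 (tops now [1, 6])
7 → new pile 3 (tops now [1, 6, 7])
10 → new pile 4 (tops now [1, 6, 7, 10])
3 → pile 2 (tops now [1, 3, 7, 10])
8 → pile 4 (tops now [1, 3, 7, 8])
5 → pile 3 (tops now [1, 3, 5, 8])
9 → new pile 5 (tops now [1, 3, 5, 8, 9])
2 → pile 2 (tops now [1, 2, 5, 8, 9])
Five piles.

5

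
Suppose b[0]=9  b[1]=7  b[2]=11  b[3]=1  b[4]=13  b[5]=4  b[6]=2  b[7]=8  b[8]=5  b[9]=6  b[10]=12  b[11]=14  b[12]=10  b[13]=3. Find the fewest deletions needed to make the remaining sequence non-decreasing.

8

Fewest deletions = n − (longest non-decreasing subsequence).
i:      0  1  2  3  4  5  6  7  8  9 10 11 12 13
b[i]:   9  7 11  1 13  4  2  8  5  6 12 14 10  3
dp:     1  1  2  1  3  2  2  3  3  4  5  6  5  3
max dp = 6, so deletions = 14 − 6 = 8.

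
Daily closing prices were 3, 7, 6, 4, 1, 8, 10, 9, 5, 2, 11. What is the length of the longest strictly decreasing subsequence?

Let dp[i] be the longest strictly decreasing subsequence ending at i:
i:      1  2  3  4  5  6  7  8  9 10 11
a[i]:   3  7  6  4  1  8 10  9  5  2 11
dp:     1  1  2  3  4  1  1  2  3  4  1
Maximum is 4.

4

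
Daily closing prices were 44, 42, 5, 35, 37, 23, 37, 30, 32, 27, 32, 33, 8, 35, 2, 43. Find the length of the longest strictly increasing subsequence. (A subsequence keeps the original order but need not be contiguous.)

7

Track the smallest tail for each achievable length (strict):
44 → extends → [44]
42 → replaces 44 → [42]
5 → replaces 42 → [5]
35 → extends → [5, 35]
37 → extends → [5, 35, 37]
23 → replaces 35 → [5, 23, 37]
37 → already a tail → [5, 23, 37]
30 → replaces 37 → [5, 23, 30]
32 → extends → [5, 23, 30, 32]
27 → replaces 30 → [5, 23, 27, 32]
32 → already a tail → [5, 23, 27, 32]
33 → extends → [5, 23, 27, 32, 33]
8 → replaces 23 → [5, 8, 27, 32, 33]
35 → extends → [5, 8, 27, 32, 33, 35]
2 → replaces 5 → [2, 8, 27, 32, 33, 35]
43 → extends → [2, 8, 27, 32, 33, 35, 43]
Seven tails, so the longest strictly increasing subsequence has length 7 (e.g. 5, 23, 30, 32, 33, 35, 43).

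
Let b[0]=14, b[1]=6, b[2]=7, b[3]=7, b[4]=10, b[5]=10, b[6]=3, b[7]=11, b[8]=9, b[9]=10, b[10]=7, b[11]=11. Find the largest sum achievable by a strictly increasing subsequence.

43

Let S[i] be the best sum of a strictly increasing subsequence ending at i:
i:      0  1  2  3  4  5  6  7  8  9 10 11
b[i]:  14  6  7  7 10 10  3 11  9 10  7 11
S:     14  6 13 13 23 23  3 34 22 32 13 43
Maximum is 43 (e.g. 6 + 7 + 9 + 10 + 11).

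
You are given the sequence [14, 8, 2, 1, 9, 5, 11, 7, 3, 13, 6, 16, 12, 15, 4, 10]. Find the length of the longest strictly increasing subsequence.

Track the smallest tail for each achievable length (strict):
14 → extends → [14]
8 → replaces 14 → [8]
2 → replaces 8 → [2]
1 → replaces 2 → [1]
9 → extends → [1, 9]
5 → replaces 9 → [1, 5]
11 → extends → [1, 5, 11]
7 → replaces 11 → [1, 5, 7]
3 → replaces 5 → [1, 3, 7]
13 → extends → [1, 3, 7, 13]
6 → replaces 7 → [1, 3, 6, 13]
16 → extends → [1, 3, 6, 13, 16]
12 → replaces 13 → [1, 3, 6, 12, 16]
15 → replaces 16 → [1, 3, 6, 12, 15]
4 → replaces 6 → [1, 3, 4, 12, 15]
10 → replaces 12 → [1, 3, 4, 10, 15]
Five tails, so the longest strictly increasing subsequence has length 5 (e.g. 8, 9, 11, 13, 16).

5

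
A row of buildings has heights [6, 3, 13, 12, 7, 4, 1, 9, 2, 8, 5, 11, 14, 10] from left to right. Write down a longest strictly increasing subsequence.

Patience tails give the LIS length; then backtrack through the dp parents:
6 → extends → [6]
3 → replaces 6 → [3]
13 → extends → [3, 13]
12 → replaces 13 → [3, 12]
7 → replaces 12 → [3, 7]
4 → replaces 7 → [3, 4]
1 → replaces 3 → [1, 4]
9 → extends → [1, 4, 9]
2 → replaces 4 → [1, 2, 9]
8 → replaces 9 → [1, 2, 8]
5 → replaces 8 → [1, 2, 5]
11 → extends → [1, 2, 5, 11]
14 → extends → [1, 2, 5, 11, 14]
10 → replaces 11 → [1, 2, 5, 10, 14]
Length 5; one witness is 6, 7, 9, 11, 14.

6, 7, 9, 11, 14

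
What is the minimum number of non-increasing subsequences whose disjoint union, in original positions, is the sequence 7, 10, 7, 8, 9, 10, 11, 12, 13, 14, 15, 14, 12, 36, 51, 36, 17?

11

The minimum number of non-increasing subsequences covering a sequence equals the length of its longest strictly increasing subsequence.
LIS length is 11 (e.g. 7, 8, 9, 10, 11, 12, 13, 14, 15, 36, 51), so 11 piles are needed.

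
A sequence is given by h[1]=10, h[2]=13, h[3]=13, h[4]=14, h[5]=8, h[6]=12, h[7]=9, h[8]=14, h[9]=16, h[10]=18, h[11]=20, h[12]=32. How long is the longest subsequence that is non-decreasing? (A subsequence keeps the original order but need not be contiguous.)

9

Let dp[i] be the length of the longest such subsequence ending at index i:
i:      1  2  3  4  5  6  7  8  9 10 11 12
h[i]:  10 13 13 14  8 12  9 14 16 18 20 32
dp:     1  2  3  4  1  2  2  5  6  7  8  9
Maximum dp value is 9.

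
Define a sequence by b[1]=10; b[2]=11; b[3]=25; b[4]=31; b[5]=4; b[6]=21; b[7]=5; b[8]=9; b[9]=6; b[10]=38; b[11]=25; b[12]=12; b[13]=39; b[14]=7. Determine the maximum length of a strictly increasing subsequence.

Let dp[i] be the length of the longest such subsequence ending at index i:
i:      1  2  3  4  5  6  7  8  9 10 11 12 13 14
b[i]:  10 11 25 31  4 21  5  9  6 38 25 12 39  7
dp:     1  2  3  4  1  3  2  3  3  5  4  4  6  4
Maximum dp value is 6.

6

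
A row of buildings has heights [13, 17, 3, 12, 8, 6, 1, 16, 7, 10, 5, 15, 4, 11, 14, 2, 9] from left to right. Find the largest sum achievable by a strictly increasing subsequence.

Let S[i] be the best sum of a strictly increasing subsequence ending at i:
i:      1  2  3  4  5  6  7  8  9 10 11 12 13 14 15 16 17
a[i]:  13 17  3 12  8  6  1 16  7 10  5 15  4 11 14  2  9
S:     13 30  3 15 11  9  1 31 16 26  8 41  7 37 51  3 25
Maximum is 51 (e.g. 3 + 6 + 7 + 10 + 11 + 14).

51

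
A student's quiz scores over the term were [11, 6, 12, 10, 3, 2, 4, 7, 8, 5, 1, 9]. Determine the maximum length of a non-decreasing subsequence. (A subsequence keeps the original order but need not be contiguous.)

5

Track the smallest tail for each achievable length (allowing ties):
11 → extends → [11]
6 → replaces 11 → [6]
12 → extends → [6, 12]
10 → replaces 12 → [6, 10]
3 → replaces 6 → [3, 10]
2 → replaces 3 → [2, 10]
4 → replaces 10 → [2, 4]
7 → extends → [2, 4, 7]
8 → extends → [2, 4, 7, 8]
5 → replaces 7 → [2, 4, 5, 8]
1 → replaces 2 → [1, 4, 5, 8]
9 → extends → [1, 4, 5, 8, 9]
Five tails, so the longest non-decreasing subsequence has length 5 (e.g. 3, 4, 7, 8, 9).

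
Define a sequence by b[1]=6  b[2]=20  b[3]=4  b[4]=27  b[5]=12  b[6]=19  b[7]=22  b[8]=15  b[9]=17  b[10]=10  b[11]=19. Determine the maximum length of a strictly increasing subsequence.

5

Let dp[i] be the length of the longest such subsequence ending at index i:
i:      1  2  3  4  5  6  7  8  9 10 11
b[i]:   6 20  4 27 12 19 22 15 17 10 19
dp:     1  2  1  3  2  3  4  3  4  2  5
Maximum dp value is 5.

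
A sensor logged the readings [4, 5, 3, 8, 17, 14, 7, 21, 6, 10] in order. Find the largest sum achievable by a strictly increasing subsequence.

Let S[i] be the best sum of a strictly increasing subsequence ending at i:
i:      1  2  3  4  5  6  7  8  9 10
a[i]:   4  5  3  8 17 14  7 21  6 10
S:      4  9  3 17 34 31 16 55 15 27
Maximum is 55 (e.g. 4 + 5 + 8 + 17 + 21).

55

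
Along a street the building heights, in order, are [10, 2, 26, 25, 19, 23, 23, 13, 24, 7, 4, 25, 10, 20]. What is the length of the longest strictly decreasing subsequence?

6

Negate each value so 'decreasing' becomes 'increasing', then run patience tails on the negated sequence:
-10 → extends → [-10]
-2 → extends → [-10, -2]
-26 → replaces -10 → [-26, -2]
-25 → replaces -2 → [-26, -25]
-19 → extends → [-26, -25, -19]
-23 → replaces -19 → [-26, -25, -23]
-23 → already a tail → [-26, -25, -23]
-13 → extends → [-26, -25, -23, -13]
-24 → replaces -23 → [-26, -25, -24, -13]
-7 → extends → [-26, -25, -24, -13, -7]
-4 → extends → [-26, -25, -24, -13, -7, -4]
-25 → already a tail → [-26, -25, -24, -13, -7, -4]
-10 → replaces -7 → [-26, -25, -24, -13, -10, -4]
-20 → replaces -13 → [-26, -25, -24, -20, -10, -4]
Six tails, so the longest strictly decreasing subsequence of the original has length 6.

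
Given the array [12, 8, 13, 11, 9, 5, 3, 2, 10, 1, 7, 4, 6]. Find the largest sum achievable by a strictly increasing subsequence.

Let S[i] be the best sum of a strictly increasing subsequence ending at i:
i:      1  2  3  4  5  6  7  8  9 10 11 12 13
a[i]:  12  8 13 11  9  5  3  2 10  1  7  4  6
S:     12  8 25 19 17  5  3  2 27  1 12  7 13
Maximum is 27 (e.g. 8 + 9 + 10).

27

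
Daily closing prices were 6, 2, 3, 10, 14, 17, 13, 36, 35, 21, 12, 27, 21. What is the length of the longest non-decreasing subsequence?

Track the smallest tail for each achievable length (allowing ties):
6 → extends → [6]
2 → replaces 6 → [2]
3 → extends → [2, 3]
10 → extends → [2, 3, 10]
14 → extends → [2, 3, 10, 14]
17 → extends → [2, 3, 10, 14, 17]
13 → replaces 14 → [2, 3, 10, 13, 17]
36 → extends → [2, 3, 10, 13, 17, 36]
35 → replaces 36 → [2, 3, 10, 13, 17, 35]
21 → replaces 35 → [2, 3, 10, 13, 17, 21]
12 → replaces 13 → [2, 3, 10, 12, 17, 21]
27 → extends → [2, 3, 10, 12, 17, 21, 27]
21 → replaces 27 → [2, 3, 10, 12, 17, 21, 21]
Seven tails, so the longest non-decreasing subsequence has length 7 (e.g. 2, 3, 10, 14, 17, 21, 27).

7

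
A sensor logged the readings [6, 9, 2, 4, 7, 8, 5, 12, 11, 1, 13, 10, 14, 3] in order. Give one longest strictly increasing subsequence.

2, 4, 7, 8, 12, 13, 14

Patience tails give the LIS length; then backtrack through the dp parents:
6 → extends → [6]
9 → extends → [6, 9]
2 → replaces 6 → [2, 9]
4 → replaces 9 → [2, 4]
7 → extends → [2, 4, 7]
8 → extends → [2, 4, 7, 8]
5 → replaces 7 → [2, 4, 5, 8]
12 → extends → [2, 4, 5, 8, 12]
11 → replaces 12 → [2, 4, 5, 8, 11]
1 → replaces 2 → [1, 4, 5, 8, 11]
13 → extends → [1, 4, 5, 8, 11, 13]
10 → replaces 11 → [1, 4, 5, 8, 10, 13]
14 → extends → [1, 4, 5, 8, 10, 13, 14]
3 → replaces 4 → [1, 3, 5, 8, 10, 13, 14]
Length 7; one witness is 2, 4, 7, 8, 12, 13, 14.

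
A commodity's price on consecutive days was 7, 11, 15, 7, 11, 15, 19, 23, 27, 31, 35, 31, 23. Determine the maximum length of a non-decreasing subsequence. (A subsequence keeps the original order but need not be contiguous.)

9

Let dp[i] be the length of the longest such subsequence ending at index i:
i:      1  2  3  4  5  6  7  8  9 10 11 12 13
a[i]:   7 11 15  7 11 15 19 23 27 31 35 31 23
dp:     1  2  3  2  3  4  5  6  7  8  9  9  7
Maximum dp value is 9.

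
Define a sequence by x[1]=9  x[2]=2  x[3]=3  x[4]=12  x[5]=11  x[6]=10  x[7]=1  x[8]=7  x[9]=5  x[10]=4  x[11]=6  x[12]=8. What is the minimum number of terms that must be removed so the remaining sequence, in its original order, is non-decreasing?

7

Fewest deletions = n − (longest non-decreasing subsequence).
i:      1  2  3  4  5  6  7  8  9 10 11 12
x[i]:   9  2  3 12 11 10  1  7  5  4  6  8
dp:     1  1  2  3  3  3  1  3  3  3  4  5
max dp = 5, so deletions = 12 − 5 = 7.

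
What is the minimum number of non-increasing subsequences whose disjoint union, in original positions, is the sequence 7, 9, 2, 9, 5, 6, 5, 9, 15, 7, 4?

Place each on the leftmost legal pile:
7 → new pile 1 (tops now [7])
9 → new pile 2 (tops now [7, 9])
2 → pile 1 (tops now [2, 9])
9 → pile 2 (tops now [2, 9])
5 → pile 2 (tops now [2, 5])
6 → new pile 3 (tops now [2, 5, 6])
5 → pile 2 (tops now [2, 5, 6])
9 → new pile 4 (tops now [2, 5, 6, 9])
15 → new pile 5 (tops now [2, 5, 6, 9, 15])
7 → pile 4 (tops now [2, 5, 6, 7, 15])
4 → pile 2 (tops now [2, 4, 6, 7, 15])
Five piles.

5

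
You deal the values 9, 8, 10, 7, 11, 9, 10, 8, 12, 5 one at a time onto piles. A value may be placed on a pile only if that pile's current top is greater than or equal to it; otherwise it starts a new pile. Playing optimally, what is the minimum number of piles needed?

The minimum number of non-increasing subsequences covering a sequence equals the length of its longest strictly increasing subsequence.
LIS length is 4 (e.g. 9, 10, 11, 12), so 4 piles are needed.

4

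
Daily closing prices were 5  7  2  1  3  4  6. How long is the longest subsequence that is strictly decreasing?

Let dp[i] be the longest strictly decreasing subsequence ending at i:
i:     1 2 3 4 5 6 7
a[i]:  5 7 2 1 3 4 6
dp:    1 1 2 3 2 2 2
Maximum is 3.

3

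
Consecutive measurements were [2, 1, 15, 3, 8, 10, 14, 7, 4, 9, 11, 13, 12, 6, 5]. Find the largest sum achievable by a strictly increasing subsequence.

47

Let S[i] be the best sum of a strictly increasing subsequence ending at i:
i:      1  2  3  4  5  6  7  8  9 10 11 12 13 14 15
a[i]:   2  1 15  3  8 10 14  7  4  9 11 13 12  6  5
S:      2  1 17  5 13 23 37 12  9 22 34 47 46 15 14
Maximum is 47 (e.g. 2 + 3 + 8 + 10 + 11 + 13).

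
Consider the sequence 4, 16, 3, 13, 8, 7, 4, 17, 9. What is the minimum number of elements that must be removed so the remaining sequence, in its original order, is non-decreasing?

6

Fewest deletions = n − (longest non-decreasing subsequence).
Patience tails:
4 → extends → [4]
16 → extends → [4, 16]
3 → replaces 4 → [3, 16]
13 → replaces 16 → [3, 13]
8 → replaces 13 → [3, 8]
7 → replaces 8 → [3, 7]
4 → replaces 7 → [3, 4]
17 → extends → [3, 4, 17]
9 → replaces 17 → [3, 4, 9]
Longest non-decreasing subsequence has length 3, so deletions = 9 − 3 = 6.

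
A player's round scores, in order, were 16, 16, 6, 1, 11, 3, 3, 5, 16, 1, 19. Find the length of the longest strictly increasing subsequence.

5

Track the smallest tail for each achievable length (strict):
16 → extends → [16]
16 → already a tail → [16]
6 → replaces 16 → [6]
1 → replaces 6 → [1]
11 → extends → [1, 11]
3 → replaces 11 → [1, 3]
3 → already a tail → [1, 3]
5 → extends → [1, 3, 5]
16 → extends → [1, 3, 5, 16]
1 → already a tail → [1, 3, 5, 16]
19 → extends → [1, 3, 5, 16, 19]
Five tails, so the longest strictly increasing subsequence has length 5 (e.g. 1, 3, 5, 16, 19).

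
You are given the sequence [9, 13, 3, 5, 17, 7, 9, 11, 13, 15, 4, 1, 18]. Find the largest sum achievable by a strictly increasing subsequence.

81

Let S[i] be the best sum of a strictly increasing subsequence ending at i:
i:      1  2  3  4  5  6  7  8  9 10 11 12 13
a[i]:   9 13  3  5 17  7  9 11 13 15  4  1 18
S:      9 22  3  8 39 15 24 35 48 63  7  1 81
Maximum is 81 (e.g. 3 + 5 + 7 + 9 + 11 + 13 + 15 + 18).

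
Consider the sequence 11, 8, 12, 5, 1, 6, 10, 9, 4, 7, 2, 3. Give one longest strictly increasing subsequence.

5, 6, 10

Patience tails give the LIS length; then backtrack through the dp parents:
11 → extends → [11]
8 → replaces 11 → [8]
12 → extends → [8, 12]
5 → replaces 8 → [5, 12]
1 → replaces 5 → [1, 12]
6 → replaces 12 → [1, 6]
10 → extends → [1, 6, 10]
9 → replaces 10 → [1, 6, 9]
4 → replaces 6 → [1, 4, 9]
7 → replaces 9 → [1, 4, 7]
2 → replaces 4 → [1, 2, 7]
3 → replaces 7 → [1, 2, 3]
Length 3; one witness is 5, 6, 10.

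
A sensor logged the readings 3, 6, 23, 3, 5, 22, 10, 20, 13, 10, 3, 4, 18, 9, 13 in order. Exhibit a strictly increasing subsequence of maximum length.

Patience tails give the LIS length; then backtrack through the dp parents:
3 → extends → [3]
6 → extends → [3, 6]
23 → extends → [3, 6, 23]
3 → already a tail → [3, 6, 23]
5 → replaces 6 → [3, 5, 23]
22 → replaces 23 → [3, 5, 22]
10 → replaces 22 → [3, 5, 10]
20 → extends → [3, 5, 10, 20]
13 → replaces 20 → [3, 5, 10, 13]
10 → already a tail → [3, 5, 10, 13]
3 → already a tail → [3, 5, 10, 13]
4 → replaces 5 → [3, 4, 10, 13]
18 → extends → [3, 4, 10, 13, 18]
9 → replaces 10 → [3, 4, 9, 13, 18]
13 → already a tail → [3, 4, 9, 13, 18]
Length 5; one witness is 3, 6, 10, 13, 18.

3, 6, 10, 13, 18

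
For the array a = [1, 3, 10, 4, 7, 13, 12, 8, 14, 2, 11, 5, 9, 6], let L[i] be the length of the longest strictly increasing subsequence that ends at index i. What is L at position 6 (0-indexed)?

dp[i] = 1 + max{dp[j] : j<i, a[j]<a[i]} (or 1 if no such j):
i:      0  1  2  3  4  5  6  7  8  9 10 11 12 13
a[i]:   1  3 10  4  7 13 12  8 14  2 11  5  9  6
dp:     1  2  3  3  4  5  5  5  6  2  6  4  6  5
At index 6 the value is 5.

5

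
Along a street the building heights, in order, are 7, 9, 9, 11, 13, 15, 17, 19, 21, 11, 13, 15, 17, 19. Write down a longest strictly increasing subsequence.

7, 9, 11, 13, 15, 17, 19, 21

Patience tails give the LIS length; then backtrack through the dp parents:
7 → extends → [7]
9 → extends → [7, 9]
9 → already a tail → [7, 9]
11 → extends → [7, 9, 11]
13 → extends → [7, 9, 11, 13]
15 → extends → [7, 9, 11, 13, 15]
17 → extends → [7, 9, 11, 13, 15, 17]
19 → extends → [7, 9, 11, 13, 15, 17, 19]
21 → extends → [7, 9, 11, 13, 15, 17, 19, 21]
11 → already a tail → [7, 9, 11, 13, 15, 17, 19, 21]
13 → already a tail → [7, 9, 11, 13, 15, 17, 19, 21]
15 → already a tail → [7, 9, 11, 13, 15, 17, 19, 21]
17 → already a tail → [7, 9, 11, 13, 15, 17, 19, 21]
19 → already a tail → [7, 9, 11, 13, 15, 17, 19, 21]
Length 8; one witness is 7, 9, 11, 13, 15, 17, 19, 21.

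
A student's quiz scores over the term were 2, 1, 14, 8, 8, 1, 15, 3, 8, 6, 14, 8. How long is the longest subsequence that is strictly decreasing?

3

Negate each value so 'decreasing' becomes 'increasing', then run patience tails on the negated sequence:
-2 → extends → [-2]
-1 → extends → [-2, -1]
-14 → replaces -2 → [-14, -1]
-8 → replaces -1 → [-14, -8]
-8 → already a tail → [-14, -8]
-1 → extends → [-14, -8, -1]
-15 → replaces -14 → [-15, -8, -1]
-3 → replaces -1 → [-15, -8, -3]
-8 → already a tail → [-15, -8, -3]
-6 → replaces -3 → [-15, -8, -6]
-14 → replaces -8 → [-15, -14, -6]
-8 → replaces -6 → [-15, -14, -8]
Three tails, so the longest strictly decreasing subsequence of the original has length 3.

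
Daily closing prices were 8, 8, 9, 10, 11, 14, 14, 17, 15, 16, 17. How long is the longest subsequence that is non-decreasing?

Let dp[i] be the length of the longest such subsequence ending at index i:
i:      1  2  3  4  5  6  7  8  9 10 11
a[i]:   8  8  9 10 11 14 14 17 15 16 17
dp:     1  2  3  4  5  6  7  8  8  9 10
Maximum dp value is 10.

10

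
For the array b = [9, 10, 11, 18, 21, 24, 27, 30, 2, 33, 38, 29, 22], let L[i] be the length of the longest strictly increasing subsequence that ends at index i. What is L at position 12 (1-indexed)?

dp[i] = 1 + max{dp[j] : j<i, b[j]<b[i]} (or 1 if no such j):
i:      1  2  3  4  5  6  7  8  9 10 11 12 13
b[i]:   9 10 11 18 21 24 27 30  2 33 38 29 22
dp:     1  2  3  4  5  6  7  8  1  9 10  8  6
At index 12 the value is 8.

8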